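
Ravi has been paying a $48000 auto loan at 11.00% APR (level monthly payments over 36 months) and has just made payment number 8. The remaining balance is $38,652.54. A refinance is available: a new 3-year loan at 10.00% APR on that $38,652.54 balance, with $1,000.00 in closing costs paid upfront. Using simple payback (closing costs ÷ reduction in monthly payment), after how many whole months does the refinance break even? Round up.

Current payment = 48,000 × 11%/12 / (1 − (1+0.0091667)^−36) = $1,571.46.
Refinanced payment = 38,652.54 × 0.0083333 / (1 − (1+0.0083333)^−36) = $1,247.21.
Monthly savings = $1,571.46 − $1,247.21 = $324.25.
Break-even = $1,000.00 / $324.25 = 3.08 → 4 months.

4 months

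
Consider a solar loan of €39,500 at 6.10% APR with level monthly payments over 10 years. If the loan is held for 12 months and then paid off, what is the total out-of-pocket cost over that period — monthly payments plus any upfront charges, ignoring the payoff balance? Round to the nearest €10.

Monthly rate = 6.1%/12 = 0.0050833; payment = 39,500 × 0.0050833 / (1 − (1+0.0050833)^−120) = €440.52.
Total outlay = 12 × €440.52 = €5,286.24.

€5,290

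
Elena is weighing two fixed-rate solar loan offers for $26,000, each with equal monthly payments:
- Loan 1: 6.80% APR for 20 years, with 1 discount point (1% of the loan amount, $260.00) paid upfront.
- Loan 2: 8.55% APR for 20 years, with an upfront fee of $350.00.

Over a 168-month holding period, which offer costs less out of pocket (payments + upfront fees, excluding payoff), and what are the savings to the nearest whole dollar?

Loan 1: monthly rate = 6.8%/12 = 0.0056667; payment = 26,000 × 0.0056667 / (1 − (1+0.0056667)^−240) = $198.47.
Loan 2: at 8.55% the monthly rate is 0.0071250, so the payment is 26,000 × 0.0071250 / (1 − 1.0071250^−240) = $226.46.
Over 168 months: Loan 1 costs 168 × $198.47 + $260.00 = $33,602.96; Loan 2 costs 168 × $226.46 + $350.00 = $38,395.28.
Loan 1 is cheaper by $38,395.28 − $33,602.96 = $4,792.32.

Loan 1 by $4,792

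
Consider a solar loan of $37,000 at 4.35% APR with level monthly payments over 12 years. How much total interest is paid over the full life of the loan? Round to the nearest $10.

Monthly rate = 4.35%/12 = 0.0036250; payment = 37,000 × 0.0036250 / (1 − (1+0.0036250)^−144) = $330.27.
Total paid = 144 × $330.27 = $47,558.88; interest = $47,558.88 − $37,000 = $10,558.88.

$10,560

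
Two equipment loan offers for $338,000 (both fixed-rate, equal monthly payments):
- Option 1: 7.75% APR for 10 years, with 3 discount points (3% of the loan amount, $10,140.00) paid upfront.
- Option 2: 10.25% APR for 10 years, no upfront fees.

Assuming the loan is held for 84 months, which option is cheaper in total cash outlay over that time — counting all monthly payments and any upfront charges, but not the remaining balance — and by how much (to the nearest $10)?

Option 1: monthly rate = 7.75%/12 = 0.0064583; payment = 338,000 × 0.0064583 / (1 − (1+0.0064583)^−120) = $4,056.36.
Option 2: monthly rate = 10.25%/12 = 0.0085417; payment = 338,000 × 0.0085417 / (1 − (1+0.0085417)^−120) = $4,513.62.
Over 84 months: Option 1 costs 84 × $4,056.36 + $10,140.00 = $350,874.24; Option 2 costs 84 × $4,513.62 = $379,144.08.
Option 1 is cheaper by $379,144.08 − $350,874.24 = $28,269.84.

Option 1 by $28,270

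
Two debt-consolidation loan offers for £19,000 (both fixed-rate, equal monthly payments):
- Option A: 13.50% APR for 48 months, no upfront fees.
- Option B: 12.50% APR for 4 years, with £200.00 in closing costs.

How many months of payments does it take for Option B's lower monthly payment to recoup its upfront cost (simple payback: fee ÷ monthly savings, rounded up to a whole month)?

Option A: monthly rate = 13.5%/12 = 0.0112500; payment = 19,000 × 0.0112500 / (1 − (1+0.0112500)^−48) = £514.45.
Option B: at 12.50% the monthly rate is 0.0104167, so the payment is 19,000 × 0.0104167 / (1 − 1.0104167^−48) = £505.02.
Monthly savings = £514.45 − £505.02 = £9.43.
Break-even = £200.00 / £9.43 = 21.21 → 22 months.

22 months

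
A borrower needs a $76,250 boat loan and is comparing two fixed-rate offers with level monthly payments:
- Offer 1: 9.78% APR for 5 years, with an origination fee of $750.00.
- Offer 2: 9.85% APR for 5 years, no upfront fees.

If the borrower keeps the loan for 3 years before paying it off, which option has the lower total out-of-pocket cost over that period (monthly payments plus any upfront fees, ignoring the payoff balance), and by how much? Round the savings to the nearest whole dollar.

Offer 2 by $656

Offer 1: at 9.78% the monthly rate is 0.0081500, so the payment is 76,250 × 0.0081500 / (1 − 1.0081500^−60) = $1,611.85.
Offer 2: monthly rate = 9.85%/12 = 0.0082083; payment = 76,250 × 0.0082083 / (1 − (1+0.0082083)^−60) = $1,614.47.
Over 36 months: Offer 1 costs 36 × $1,611.85 + $750.00 = $58,776.60; Offer 2 costs 36 × $1,614.47 = $58,120.92.
Offer 2 is cheaper by $58,776.60 − $58,120.92 = $655.68.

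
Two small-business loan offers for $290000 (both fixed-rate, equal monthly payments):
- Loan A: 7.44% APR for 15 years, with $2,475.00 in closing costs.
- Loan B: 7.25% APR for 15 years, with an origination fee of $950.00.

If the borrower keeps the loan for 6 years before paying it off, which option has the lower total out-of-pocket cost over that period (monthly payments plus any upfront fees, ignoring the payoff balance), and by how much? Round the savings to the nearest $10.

Loan A: monthly rate = 7.44%/12 = 0.0062000; payment = 290,000 × 0.0062000 / (1 − (1+0.0062000)^−180) = $2,678.46.
Loan B: monthly rate = 7.25%/12 = 0.0060417; payment = 290,000 × 0.0060417 / (1 − (1+0.0060417)^−180) = $2,647.30.
Over 72 months: Loan A costs 72 × $2,678.46 + $2,475.00 = $195,324.12; Loan B costs 72 × $2,647.30 + $950.00 = $191,555.60.
Loan B is cheaper by $195,324.12 − $191,555.60 = $3,768.52.

Loan B by $3,770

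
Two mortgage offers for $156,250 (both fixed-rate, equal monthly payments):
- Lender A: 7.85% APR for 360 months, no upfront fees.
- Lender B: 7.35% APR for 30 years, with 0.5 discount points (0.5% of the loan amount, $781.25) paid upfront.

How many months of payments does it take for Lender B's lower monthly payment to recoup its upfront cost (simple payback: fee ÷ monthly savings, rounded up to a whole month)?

Lender A: at 7.85% the monthly rate is 0.0065417, so the payment is 156,250 × 0.0065417 / (1 − 1.0065417^−360) = $1,130.21.
Lender B: at 7.35% the monthly rate is 0.0061250, so the payment is 156,250 × 0.0061250 / (1 − 1.0061250^−360) = $1,076.52.
Monthly savings = $1,130.21 − $1,076.52 = $53.69.
Break-even = $781.25 / $53.69 = 14.55 → 15 months.

15 months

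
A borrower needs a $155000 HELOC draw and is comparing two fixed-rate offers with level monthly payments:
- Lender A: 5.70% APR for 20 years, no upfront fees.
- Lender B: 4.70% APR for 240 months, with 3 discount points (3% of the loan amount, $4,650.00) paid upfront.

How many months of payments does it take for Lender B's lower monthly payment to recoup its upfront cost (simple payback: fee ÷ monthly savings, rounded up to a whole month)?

Lender A: at 5.70% the monthly rate is 0.0047500, so the payment is 155,000 × 0.0047500 / (1 − 1.0047500^−240) = $1,083.81.
Lender B: at 4.70% the monthly rate is 0.0039167, so the payment is 155,000 × 0.0039167 / (1 − 1.0039167^−240) = $997.42.
Monthly savings = $1,083.81 − $997.42 = $86.39.
Break-even = $4,650.00 / $86.39 = 53.83 → 54 months.

54 months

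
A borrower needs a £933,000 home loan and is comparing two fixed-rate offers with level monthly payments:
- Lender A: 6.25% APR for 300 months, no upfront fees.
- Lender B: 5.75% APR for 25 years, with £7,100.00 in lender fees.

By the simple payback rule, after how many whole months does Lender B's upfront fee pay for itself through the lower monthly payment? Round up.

25 months

Lender A: monthly rate = 6.25%/12 = 0.0052083; payment = 933,000 × 0.0052083 / (1 − (1+0.0052083)^−300) = £6,154.72.
Lender B: monthly rate = 5.75%/12 = 0.0047917; payment = 933,000 × 0.0047917 / (1 − (1+0.0047917)^−300) = £5,869.56.
Monthly savings = £6,154.72 − £5,869.56 = £285.16.
Break-even = £7,100.00 / £285.16 = 24.90 → 25 months.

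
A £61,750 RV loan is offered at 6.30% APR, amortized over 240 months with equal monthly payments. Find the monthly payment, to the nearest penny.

At 6.30% the monthly rate is 0.0052500, so the payment is 61,750 × 0.0052500 / (1 − 1.0052500^−240) = £453.15.

£453.15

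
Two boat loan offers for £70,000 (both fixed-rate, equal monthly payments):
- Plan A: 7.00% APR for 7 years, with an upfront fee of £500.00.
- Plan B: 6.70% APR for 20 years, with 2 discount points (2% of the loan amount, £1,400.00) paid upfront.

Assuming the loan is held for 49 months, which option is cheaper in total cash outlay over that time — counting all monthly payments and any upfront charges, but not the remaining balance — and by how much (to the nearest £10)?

Plan B by £24,890

Plan A: at 7.00% the monthly rate is 0.0058333, so the payment is 70,000 × 0.0058333 / (1 − 1.0058333^−84) = £1,056.49.
Plan B: at 6.70% the monthly rate is 0.0055833, so the payment is 70,000 × 0.0055833 / (1 − 1.0055833^−240) = £530.18.
Over 49 months: Plan A costs 49 × £1,056.49 + £500.00 = £52,268.01; Plan B costs 49 × £530.18 + £1,400.00 = £27,378.82.
Plan B is cheaper by £52,268.01 − £27,378.82 = £24,889.19.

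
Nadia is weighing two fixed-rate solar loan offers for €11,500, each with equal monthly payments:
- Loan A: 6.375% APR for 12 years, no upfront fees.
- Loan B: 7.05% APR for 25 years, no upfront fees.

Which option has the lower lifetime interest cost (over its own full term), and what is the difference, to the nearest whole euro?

Loan A by €8,011

Loan A: at 6.375% the monthly rate is 0.0053125, so the payment is 11,500 × 0.0053125 / (1 − 1.0053125^−144) = €114.47.
Total interest on Loan A = 144 × €114.47 − €11,500 = €4,983.68.
Loan B: at 7.05% the monthly rate is 0.0058750, so the payment is 11,500 × 0.0058750 / (1 − 1.0058750^−300) = €81.65.
Total interest on Loan B = 300 × €81.65 − €11,500 = €12,995.00.
Loan A is lower by €8,011.32.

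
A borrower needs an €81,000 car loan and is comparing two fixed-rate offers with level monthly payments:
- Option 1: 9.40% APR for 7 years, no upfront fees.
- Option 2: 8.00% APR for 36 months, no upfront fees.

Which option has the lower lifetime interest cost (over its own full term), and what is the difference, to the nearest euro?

Option 2 by €19,479

Option 1: at 9.40% the monthly rate is 0.0078333, so the payment is 81,000 × 0.0078333 / (1 − 1.0078333^−84) = €1,319.72.
Total interest on Option 1 = 84 × €1,319.72 − €81,000 = €29,856.48.
Option 2: at 8.00% the monthly rate is 0.0066667, so the payment is 81,000 × 0.0066667 / (1 − 1.0066667^−36) = €2,538.25.
Total interest on Option 2 = 36 × €2,538.25 − €81,000 = €10,377.00.
Option 2 is lower by €19,479.48.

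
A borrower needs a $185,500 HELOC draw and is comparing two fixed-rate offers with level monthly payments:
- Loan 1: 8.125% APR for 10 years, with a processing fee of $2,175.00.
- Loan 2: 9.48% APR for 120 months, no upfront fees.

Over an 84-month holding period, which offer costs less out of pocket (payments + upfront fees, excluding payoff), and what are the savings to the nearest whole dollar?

Loan 1 by $9,198

Loan 1: at 8.125% the monthly rate is 0.0067708, so the payment is 185,500 × 0.0067708 / (1 − 1.0067708^−120) = $2,262.90.
Loan 2: at 9.48% the monthly rate is 0.0079000, so the payment is 185,500 × 0.0079000 / (1 − 1.0079000^−120) = $2,398.29.
Over 84 months: Loan 1 costs 84 × $2,262.90 + $2,175.00 = $192,258.60; Loan 2 costs 84 × $2,398.29 = $201,456.36.
Loan 1 is cheaper by $201,456.36 − $192,258.60 = $9,197.76.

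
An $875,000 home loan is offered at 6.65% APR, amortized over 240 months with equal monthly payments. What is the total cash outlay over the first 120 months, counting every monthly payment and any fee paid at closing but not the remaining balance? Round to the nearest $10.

$792,150

At 6.65% the monthly rate is 0.0055417, so the payment is 875,000 × 0.0055417 / (1 − 1.0055417^−240) = $6,601.26.
Total outlay = 120 × $6,601.26 = $792,151.20.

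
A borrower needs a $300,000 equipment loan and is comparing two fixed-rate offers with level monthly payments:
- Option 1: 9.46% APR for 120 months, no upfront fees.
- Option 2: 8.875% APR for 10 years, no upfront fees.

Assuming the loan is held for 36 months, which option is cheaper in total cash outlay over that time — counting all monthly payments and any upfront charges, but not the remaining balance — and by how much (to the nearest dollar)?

Option 2 by $3,433

Option 1: monthly rate = 9.46%/12 = 0.0078833; payment = 300,000 × 0.0078833 / (1 − (1+0.0078833)^−120) = $3,875.36.
Option 2: monthly rate = 8.875%/12 = 0.0073958; payment = 300,000 × 0.0073958 / (1 − (1+0.0073958)^−120) = $3,780.01.
Over 36 months: Option 1 costs 36 × $3,875.36 = $139,512.96; Option 2 costs 36 × $3,780.01 = $136,080.36.
Option 2 is cheaper by $139,512.96 − $136,080.36 = $3,432.60.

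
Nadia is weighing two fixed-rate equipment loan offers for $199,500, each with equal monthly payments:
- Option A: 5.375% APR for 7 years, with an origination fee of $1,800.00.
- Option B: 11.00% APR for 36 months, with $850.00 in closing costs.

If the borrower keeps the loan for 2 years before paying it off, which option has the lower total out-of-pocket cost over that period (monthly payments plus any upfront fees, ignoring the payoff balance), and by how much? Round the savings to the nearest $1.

Option A: at 5.375% the monthly rate is 0.0044792, so the payment is 199,500 × 0.0044792 / (1 − 1.0044792^−84) = $2,855.00.
Option B: at 11.00% the monthly rate is 0.0091667, so the payment is 199,500 × 0.0091667 / (1 − 1.0091667^−36) = $6,531.37.
Over 24 months: Option A costs 24 × $2,855.00 + $1,800.00 = $70,320.00; Option B costs 24 × $6,531.37 + $850.00 = $157,602.88.
Option A is cheaper by $157,602.88 − $70,320.00 = $87,282.88.

Option A by $87,283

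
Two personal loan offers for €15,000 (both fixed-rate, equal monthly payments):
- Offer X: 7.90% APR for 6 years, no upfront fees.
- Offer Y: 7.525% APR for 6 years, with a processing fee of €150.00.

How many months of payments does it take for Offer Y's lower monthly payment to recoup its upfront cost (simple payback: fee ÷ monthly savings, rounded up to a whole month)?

55 months

Offer X: monthly rate = 7.9%/12 = 0.0065833; payment = 15,000 × 0.0065833 / (1 − (1+0.0065833)^−72) = €262.27.
Offer Y: monthly rate = 7.525%/12 = 0.0062708; payment = 15,000 × 0.0062708 / (1 − (1+0.0062708)^−72) = €259.53.
Monthly savings = €262.27 − €259.53 = €2.74.
Break-even = €150.00 / €2.74 = 54.74 → 55 months.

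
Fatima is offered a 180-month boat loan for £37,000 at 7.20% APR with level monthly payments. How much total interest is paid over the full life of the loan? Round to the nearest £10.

At 7.20% the monthly rate is 0.0060000, so the payment is 37,000 × 0.0060000 / (1 − 1.0060000^−180) = £336.72.
Total paid = 180 × £336.72 = £60,609.60; interest = £60,609.60 − £37,000 = £23,609.60.

£23,610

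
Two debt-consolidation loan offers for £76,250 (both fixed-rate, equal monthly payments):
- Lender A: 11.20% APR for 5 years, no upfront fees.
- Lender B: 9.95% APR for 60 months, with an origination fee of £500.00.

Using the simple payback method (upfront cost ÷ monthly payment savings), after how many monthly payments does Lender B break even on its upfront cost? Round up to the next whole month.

11 months

Lender A: monthly rate = 11.2%/12 = 0.0093333; payment = 76,250 × 0.0093333 / (1 − (1+0.0093333)^−60) = £1,665.48.
Lender B: monthly rate = 9.95%/12 = 0.0082917; payment = 76,250 × 0.0082917 / (1 − (1+0.0082917)^−60) = £1,618.21.
Monthly savings = £1,665.48 − £1,618.21 = £47.27.
Break-even = £500.00 / £47.27 = 10.58 → 11 months.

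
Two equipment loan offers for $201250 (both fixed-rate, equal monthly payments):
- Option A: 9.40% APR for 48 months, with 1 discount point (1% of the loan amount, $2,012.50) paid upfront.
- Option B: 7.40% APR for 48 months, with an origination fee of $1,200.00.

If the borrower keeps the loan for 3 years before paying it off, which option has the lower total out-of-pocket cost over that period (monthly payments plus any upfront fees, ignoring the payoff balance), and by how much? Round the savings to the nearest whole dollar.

Option B by $7,646

Option A: at 9.40% the monthly rate is 0.0078333, so the payment is 201,250 × 0.0078333 / (1 − 1.0078333^−48) = $5,046.43.
Option B: at 7.40% the monthly rate is 0.0061667, so the payment is 201,250 × 0.0061667 / (1 − 1.0061667^−48) = $4,856.62.
Over 36 months: Option A costs 36 × $5,046.43 + $2,012.50 = $183,683.98; Option B costs 36 × $4,856.62 + $1,200.00 = $176,038.32.
Option B is cheaper by $183,683.98 − $176,038.32 = $7,645.66.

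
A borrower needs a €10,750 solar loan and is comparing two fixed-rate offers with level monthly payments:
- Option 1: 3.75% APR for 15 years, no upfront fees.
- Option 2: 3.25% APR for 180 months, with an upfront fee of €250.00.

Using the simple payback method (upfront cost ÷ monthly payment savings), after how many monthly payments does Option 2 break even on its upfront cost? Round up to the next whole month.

95 months

Option 1: monthly rate = 3.75%/12 = 0.0031250; payment = 10,750 × 0.0031250 / (1 − (1+0.0031250)^−180) = €78.18.
Option 2: at 3.25% the monthly rate is 0.0027083, so the payment is 10,750 × 0.0027083 / (1 − 1.0027083^−180) = €75.54.
Monthly savings = €78.18 − €75.54 = €2.64.
Break-even = €250.00 / €2.64 = 94.70 → 95 months.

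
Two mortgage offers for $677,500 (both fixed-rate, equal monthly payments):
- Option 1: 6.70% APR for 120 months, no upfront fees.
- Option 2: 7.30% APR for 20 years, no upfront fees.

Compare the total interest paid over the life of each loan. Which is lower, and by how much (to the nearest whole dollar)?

Option 1 by $358,642

Option 1: monthly rate = 6.7%/12 = 0.0055833; payment = 677,500 × 0.0055833 / (1 − (1+0.0055833)^−120) = $7,762.00.
Total interest on Option 1 = 120 × $7,762.00 − $677,500 = $253,940.00.
Option 2: at 7.30% the monthly rate is 0.0060833, so the payment is 677,500 × 0.0060833 / (1 − 1.0060833^−240) = $5,375.34.
Total interest on Option 2 = 240 × $5,375.34 − $677,500 = $612,581.60.
Option 1 is lower by $358,641.60.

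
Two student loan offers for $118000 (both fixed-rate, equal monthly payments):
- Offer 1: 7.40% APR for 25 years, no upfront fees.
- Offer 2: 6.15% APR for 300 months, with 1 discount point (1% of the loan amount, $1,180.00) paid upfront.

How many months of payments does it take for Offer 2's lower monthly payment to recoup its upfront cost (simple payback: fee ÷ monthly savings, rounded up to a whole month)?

13 months

Offer 1: at 7.40% the monthly rate is 0.0061667, so the payment is 118,000 × 0.0061667 / (1 − 1.0061667^−300) = $864.35.
Offer 2: monthly rate = 6.15%/12 = 0.0051250; payment = 118,000 × 0.0051250 / (1 − (1+0.0051250)^−300) = $771.13.
Monthly savings = $864.35 − $771.13 = $93.22.
Break-even = $1,180.00 / $93.22 = 12.66 → 13 months.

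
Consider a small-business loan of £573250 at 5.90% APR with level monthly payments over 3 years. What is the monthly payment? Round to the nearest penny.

£17,413.41

Monthly rate = 5.9%/12 = 0.0049167; payment = 573,250 × 0.0049167 / (1 − (1+0.0049167)^−36) = £17,413.41.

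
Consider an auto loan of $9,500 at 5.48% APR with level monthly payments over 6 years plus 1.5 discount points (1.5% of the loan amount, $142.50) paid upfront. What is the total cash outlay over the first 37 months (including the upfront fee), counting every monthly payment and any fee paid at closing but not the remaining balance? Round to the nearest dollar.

$5,882

At 5.48% the monthly rate is 0.0045667, so the payment is 9,500 × 0.0045667 / (1 − 1.0045667^−72) = $155.12.
Total outlay = 37 × $155.12 + $142.50 = $5,881.94.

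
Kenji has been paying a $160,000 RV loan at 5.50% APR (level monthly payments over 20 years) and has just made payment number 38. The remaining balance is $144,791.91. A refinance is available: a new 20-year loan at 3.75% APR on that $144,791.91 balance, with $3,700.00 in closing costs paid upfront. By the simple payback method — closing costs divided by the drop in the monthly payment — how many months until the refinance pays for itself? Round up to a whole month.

Current payment = 160,000 × 5.5%/12 / (1 − (1+0.0045833)^−240) = $1,100.62.
Refinanced payment = 144,791.91 × 0.0031250 / (1 − (1+0.0031250)^−240) = $858.45.
Monthly savings = $1,100.62 − $858.45 = $242.17.
Break-even = $3,700.00 / $242.17 = 15.28 → 16 months.

16 months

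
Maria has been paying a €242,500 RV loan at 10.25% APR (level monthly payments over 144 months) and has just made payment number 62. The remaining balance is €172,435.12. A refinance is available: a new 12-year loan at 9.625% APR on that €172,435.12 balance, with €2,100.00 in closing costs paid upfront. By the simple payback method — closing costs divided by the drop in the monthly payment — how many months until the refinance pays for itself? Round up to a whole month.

Current payment = 242,500 × 10.25%/12 / (1 − (1+0.0085417)^−144) = €2,933.20.
Refinanced payment = 172,435.12 × 0.0080208 / (1 − (1+0.0080208)^−144) = €2,023.55.
Monthly savings = €2,933.20 − €2,023.55 = €909.65.
Break-even = €2,100.00 / €909.65 = 2.31 → 3 months.

3 months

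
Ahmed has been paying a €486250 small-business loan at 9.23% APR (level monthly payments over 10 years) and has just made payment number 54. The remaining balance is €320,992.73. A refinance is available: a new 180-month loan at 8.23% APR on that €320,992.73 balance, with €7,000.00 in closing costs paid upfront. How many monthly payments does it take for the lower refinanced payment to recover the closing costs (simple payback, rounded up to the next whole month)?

3 months

Current payment = 486,250 × 9.23%/12 / (1 − (1+0.0076917)^−120) = €6,220.30.
Refinanced payment = 320,992.73 × 0.0068583 / (1 − (1+0.0068583)^−180) = €3,110.35.
Monthly savings = €6,220.30 − €3,110.35 = €3,109.95.
Break-even = €7,000.00 / €3,109.95 = 2.25 → 3 months.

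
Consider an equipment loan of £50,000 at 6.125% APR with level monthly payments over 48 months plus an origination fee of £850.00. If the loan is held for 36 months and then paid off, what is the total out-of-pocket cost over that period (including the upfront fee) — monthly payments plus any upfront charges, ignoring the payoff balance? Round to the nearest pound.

£43,226

Monthly rate = 6.125%/12 = 0.0051042; payment = 50,000 × 0.0051042 / (1 − (1+0.0051042)^−48) = £1,177.12.
Total outlay = 36 × £1,177.12 + £850.00 = £43,226.32.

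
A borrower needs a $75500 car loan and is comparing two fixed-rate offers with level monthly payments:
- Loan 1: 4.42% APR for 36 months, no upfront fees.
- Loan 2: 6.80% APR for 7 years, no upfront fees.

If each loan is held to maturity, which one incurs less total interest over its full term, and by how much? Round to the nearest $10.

Loan 1: at 4.42% the monthly rate is 0.0036833, so the payment is 75,500 × 0.0036833 / (1 − 1.0036833^−36) = $2,243.19.
Total interest on Loan 1 = 36 × $2,243.19 − $75,500 = $5,254.84.
Loan 2: at 6.80% the monthly rate is 0.0056667, so the payment is 75,500 × 0.0056667 / (1 − 1.0056667^−84) = $1,132.13.
Total interest on Loan 2 = 84 × $1,132.13 − $75,500 = $19,598.92.
Loan 1 is lower by $14,344.08.

Loan 1 by $14,340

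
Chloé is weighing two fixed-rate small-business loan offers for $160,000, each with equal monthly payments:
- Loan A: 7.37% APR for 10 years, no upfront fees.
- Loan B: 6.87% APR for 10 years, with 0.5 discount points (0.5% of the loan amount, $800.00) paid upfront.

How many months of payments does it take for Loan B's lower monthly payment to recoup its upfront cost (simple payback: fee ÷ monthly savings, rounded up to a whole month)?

Loan A: monthly rate = 7.37%/12 = 0.0061417; payment = 160,000 × 0.0061417 / (1 − (1+0.0061417)^−120) = $1,888.39.
Loan B: at 6.87% the monthly rate is 0.0057250, so the payment is 160,000 × 0.0057250 / (1 − 1.0057250^−120) = $1,847.03.
Monthly savings = $1,888.39 − $1,847.03 = $41.36.
Break-even = $800.00 / $41.36 = 19.34 → 20 months.

20 months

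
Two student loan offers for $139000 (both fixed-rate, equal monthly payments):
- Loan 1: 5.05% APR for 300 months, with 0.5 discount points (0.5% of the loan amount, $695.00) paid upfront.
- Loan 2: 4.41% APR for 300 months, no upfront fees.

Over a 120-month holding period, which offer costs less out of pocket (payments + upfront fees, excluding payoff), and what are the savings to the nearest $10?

Loan 1: at 5.05% the monthly rate is 0.0042083, so the payment is 139,000 × 0.0042083 / (1 − 1.0042083^−300) = $816.63.
Loan 2: monthly rate = 4.41%/12 = 0.0036750; payment = 139,000 × 0.0036750 / (1 − (1+0.0036750)^−300) = $765.52.
Over 120 months: Loan 1 costs 120 × $816.63 + $695.00 = $98,690.60; Loan 2 costs 120 × $765.52 = $91,862.40.
Loan 2 is cheaper by $98,690.60 − $91,862.40 = $6,828.20.

Loan 2 by $6,830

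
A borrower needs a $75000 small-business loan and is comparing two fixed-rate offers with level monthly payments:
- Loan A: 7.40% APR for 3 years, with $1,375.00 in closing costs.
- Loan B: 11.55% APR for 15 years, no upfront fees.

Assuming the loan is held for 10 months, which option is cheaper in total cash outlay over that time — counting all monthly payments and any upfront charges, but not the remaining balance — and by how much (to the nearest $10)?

Loan A: monthly rate = 7.4%/12 = 0.0061667; payment = 75,000 × 0.0061667 / (1 − (1+0.0061667)^−36) = $2,329.52.
Loan B: monthly rate = 11.55%/12 = 0.0096250; payment = 75,000 × 0.0096250 / (1 − (1+0.0096250)^−180) = $878.53.
Over 10 months: Loan A costs 10 × $2,329.52 + $1,375.00 = $24,670.20; Loan B costs 10 × $878.53 = $8,785.30.
Loan B is cheaper by $24,670.20 − $8,785.30 = $15,884.90.

Loan B by $15,880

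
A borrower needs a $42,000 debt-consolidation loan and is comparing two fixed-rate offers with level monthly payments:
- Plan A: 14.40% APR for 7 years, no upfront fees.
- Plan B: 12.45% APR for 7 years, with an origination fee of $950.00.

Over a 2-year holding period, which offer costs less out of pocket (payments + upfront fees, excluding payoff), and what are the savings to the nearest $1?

Plan B by $126

Plan A: at 14.40% the monthly rate is 0.0120000, so the payment is 42,000 × 0.0120000 / (1 − 1.0120000^−84) = $796.39.
Plan B: monthly rate = 12.45%/12 = 0.0103750; payment = 42,000 × 0.0103750 / (1 − (1+0.0103750)^−84) = $751.56.
Over 24 months: Plan A costs 24 × $796.39 = $19,113.36; Plan B costs 24 × $751.56 + $950.00 = $18,987.44.
Plan B is cheaper by $19,113.36 − $18,987.44 = $125.92.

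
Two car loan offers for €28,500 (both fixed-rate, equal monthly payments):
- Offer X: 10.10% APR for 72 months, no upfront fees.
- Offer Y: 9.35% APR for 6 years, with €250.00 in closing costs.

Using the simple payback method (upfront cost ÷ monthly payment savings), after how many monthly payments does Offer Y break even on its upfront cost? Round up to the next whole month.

24 months

Offer X: at 10.10% the monthly rate is 0.0084167, so the payment is 28,500 × 0.0084167 / (1 − 1.0084167^−72) = €529.42.
Offer Y: monthly rate = 9.35%/12 = 0.0077917; payment = 28,500 × 0.0077917 / (1 − (1+0.0077917)^−72) = €518.69.
Monthly savings = €529.42 − €518.69 = €10.73.
Break-even = €250.00 / €10.73 = 23.30 → 24 months.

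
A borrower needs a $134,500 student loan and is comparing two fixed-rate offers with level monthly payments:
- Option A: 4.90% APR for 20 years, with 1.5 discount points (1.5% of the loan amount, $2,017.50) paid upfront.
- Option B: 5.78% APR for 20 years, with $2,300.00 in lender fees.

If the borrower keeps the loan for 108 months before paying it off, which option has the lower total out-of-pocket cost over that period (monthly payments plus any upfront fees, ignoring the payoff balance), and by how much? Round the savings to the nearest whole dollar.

Option A by $7,452

Option A: monthly rate = 4.9%/12 = 0.0040833; payment = 134,500 × 0.0040833 / (1 − (1+0.0040833)^−240) = $880.23.
Option B: monthly rate = 5.78%/12 = 0.0048167; payment = 134,500 × 0.0048167 / (1 − (1+0.0048167)^−240) = $946.61.
Over 108 months: Option A costs 108 × $880.23 + $2,017.50 = $97,082.34; Option B costs 108 × $946.61 + $2,300.00 = $104,533.88.
Option A is cheaper by $104,533.88 − $97,082.34 = $7,451.54.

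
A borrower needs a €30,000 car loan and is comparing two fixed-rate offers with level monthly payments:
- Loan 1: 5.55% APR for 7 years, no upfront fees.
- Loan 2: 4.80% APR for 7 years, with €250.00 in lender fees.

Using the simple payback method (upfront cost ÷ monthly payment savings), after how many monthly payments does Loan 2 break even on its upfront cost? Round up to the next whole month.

Loan 1: monthly rate = 5.55%/12 = 0.0046250; payment = 30,000 × 0.0046250 / (1 − (1+0.0046250)^−84) = €431.81.
Loan 2: at 4.80% the monthly rate is 0.0040000, so the payment is 30,000 × 0.0040000 / (1 − 1.0040000^−84) = €421.20.
Monthly savings = €431.81 − €421.20 = €10.61.
Break-even = €250.00 / €10.61 = 23.56 → 24 months.

24 months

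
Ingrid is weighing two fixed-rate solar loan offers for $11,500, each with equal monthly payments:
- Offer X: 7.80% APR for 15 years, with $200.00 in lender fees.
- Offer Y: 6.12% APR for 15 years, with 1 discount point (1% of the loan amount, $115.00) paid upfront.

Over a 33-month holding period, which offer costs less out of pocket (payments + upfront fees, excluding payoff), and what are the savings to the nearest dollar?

Offer X: monthly rate = 7.8%/12 = 0.0065000; payment = 11,500 × 0.0065000 / (1 − (1+0.0065000)^−180) = $108.58.
Offer Y: monthly rate = 6.12%/12 = 0.0051000; payment = 11,500 × 0.0051000 / (1 − (1+0.0051000)^−180) = $97.79.
Over 33 months: Offer X costs 33 × $108.58 + $200.00 = $3,783.14; Offer Y costs 33 × $97.79 + $115.00 = $3,342.07.
Offer Y is cheaper by $3,783.14 − $3,342.07 = $441.07.

Offer Y by $441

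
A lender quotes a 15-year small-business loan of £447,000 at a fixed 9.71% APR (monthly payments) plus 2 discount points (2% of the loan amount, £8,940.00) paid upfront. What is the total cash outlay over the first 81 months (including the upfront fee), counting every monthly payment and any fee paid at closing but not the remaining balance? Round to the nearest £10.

£391,620

Monthly rate = 9.71%/12 = 0.0080917; payment = 447,000 × 0.0080917 / (1 − (1+0.0080917)^−180) = £4,724.49.
Total outlay = 81 × £4,724.49 + £8,940.00 = £391,623.69.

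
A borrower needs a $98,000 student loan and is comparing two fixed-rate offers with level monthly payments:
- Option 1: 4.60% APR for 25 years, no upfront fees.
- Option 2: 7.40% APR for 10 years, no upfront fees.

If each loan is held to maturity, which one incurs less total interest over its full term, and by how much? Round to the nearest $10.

Option 2 by $26,110

Option 1: at 4.60% the monthly rate is 0.0038333, so the payment is 98,000 × 0.0038333 / (1 − 1.0038333^−300) = $550.29.
Total interest on Option 1 = 300 × $550.29 − $98,000 = $67,087.00.
Option 2: monthly rate = 7.4%/12 = 0.0061667; payment = 98,000 × 0.0061667 / (1 − (1+0.0061667)^−120) = $1,158.17.
Total interest on Option 2 = 120 × $1,158.17 − $98,000 = $40,980.40.
Option 2 is lower by $26,106.60.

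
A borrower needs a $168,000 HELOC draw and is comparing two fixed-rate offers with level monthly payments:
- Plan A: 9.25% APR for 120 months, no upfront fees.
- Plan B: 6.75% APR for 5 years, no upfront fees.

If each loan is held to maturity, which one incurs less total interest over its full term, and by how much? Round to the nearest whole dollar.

Plan A: monthly rate = 9.25%/12 = 0.0077083; payment = 168,000 × 0.0077083 / (1 − (1+0.0077083)^−120) = $2,150.95.
Total interest on Plan A = 120 × $2,150.95 − $168,000 = $90,114.00.
Plan B: at 6.75% the monthly rate is 0.0056250, so the payment is 168,000 × 0.0056250 / (1 − 1.0056250^−60) = $3,306.82.
Total interest on Plan B = 60 × $3,306.82 − $168,000 = $30,409.20.
Plan B is lower by $59,704.80.

Plan B by $59,705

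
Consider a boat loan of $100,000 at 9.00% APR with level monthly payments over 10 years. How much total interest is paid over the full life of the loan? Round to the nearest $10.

At 9.00% the monthly rate is 0.0075000, so the payment is 100,000 × 0.0075000 / (1 − 1.0075000^−120) = $1,266.76.
Total paid = 120 × $1,266.76 = $152,011.20; interest = $152,011.20 − $100,000 = $52,011.20.

$52,010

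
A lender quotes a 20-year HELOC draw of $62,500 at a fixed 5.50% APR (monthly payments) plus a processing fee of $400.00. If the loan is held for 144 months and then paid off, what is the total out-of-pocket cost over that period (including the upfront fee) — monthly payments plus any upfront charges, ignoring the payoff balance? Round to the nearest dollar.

$62,310

At 5.50% the monthly rate is 0.0045833, so the payment is 62,500 × 0.0045833 / (1 − 1.0045833^−240) = $429.93.
Total outlay = 144 × $429.93 + $400.00 = $62,309.92.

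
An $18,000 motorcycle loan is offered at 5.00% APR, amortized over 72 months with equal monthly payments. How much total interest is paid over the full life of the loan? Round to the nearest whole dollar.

$2,872

Monthly rate = 5%/12 = 0.0041667; payment = 18,000 × 0.0041667 / (1 − (1+0.0041667)^−72) = $289.89.
Total paid = 72 × $289.89 = $20,872.08; interest = $20,872.08 − $18,000 = $2,872.08.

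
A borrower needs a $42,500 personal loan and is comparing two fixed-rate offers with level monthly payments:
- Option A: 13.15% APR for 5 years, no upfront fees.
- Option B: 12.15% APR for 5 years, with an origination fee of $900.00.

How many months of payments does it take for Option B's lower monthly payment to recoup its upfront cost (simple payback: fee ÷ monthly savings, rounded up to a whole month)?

Option A: at 13.15% the monthly rate is 0.0109583, so the payment is 42,500 × 0.0109583 / (1 − 1.0109583^−60) = $970.27.
Option B: monthly rate = 12.15%/12 = 0.0101250; payment = 42,500 × 0.0101250 / (1 − (1+0.0101250)^−60) = $948.61.
Monthly savings = $970.27 − $948.61 = $21.66.
Break-even = $900.00 / $21.66 = 41.55 → 42 months.

42 months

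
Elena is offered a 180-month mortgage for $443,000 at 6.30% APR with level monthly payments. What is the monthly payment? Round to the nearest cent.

$3,810.47

Monthly rate = 6.3%/12 = 0.0052500; payment = 443,000 × 0.0052500 / (1 − (1+0.0052500)^−180) = $3,810.47.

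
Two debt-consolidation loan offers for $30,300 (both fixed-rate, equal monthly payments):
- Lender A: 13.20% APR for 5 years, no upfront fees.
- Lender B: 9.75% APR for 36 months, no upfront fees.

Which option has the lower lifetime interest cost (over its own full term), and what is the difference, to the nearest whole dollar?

Lender B by $6,482

Lender A: monthly rate = 13.2%/12 = 0.0110000; payment = 30,300 × 0.0110000 / (1 − (1+0.0110000)^−60) = $692.52.
Total interest on Lender A = 60 × $692.52 − $30,300 = $11,251.20.
Lender B: monthly rate = 9.75%/12 = 0.0081250; payment = 30,300 × 0.0081250 / (1 − (1+0.0081250)^−36) = $974.14.
Total interest on Lender B = 36 × $974.14 − $30,300 = $4,769.04.
Lender B is lower by $6,482.16.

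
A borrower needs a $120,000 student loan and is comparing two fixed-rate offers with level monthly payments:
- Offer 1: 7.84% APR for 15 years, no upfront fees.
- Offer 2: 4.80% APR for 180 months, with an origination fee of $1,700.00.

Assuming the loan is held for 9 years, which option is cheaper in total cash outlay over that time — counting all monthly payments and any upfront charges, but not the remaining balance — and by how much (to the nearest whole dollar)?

Offer 2 by $19,817

Offer 1: at 7.84% the monthly rate is 0.0065333, so the payment is 120,000 × 0.0065333 / (1 − 1.0065333^−180) = $1,135.73.
Offer 2: at 4.80% the monthly rate is 0.0040000, so the payment is 120,000 × 0.0040000 / (1 − 1.0040000^−180) = $936.50.
Over 108 months: Offer 1 costs 108 × $1,135.73 = $122,658.84; Offer 2 costs 108 × $936.50 + $1,700.00 = $102,842.00.
Offer 2 is cheaper by $122,658.84 − $102,842.00 = $19,816.84.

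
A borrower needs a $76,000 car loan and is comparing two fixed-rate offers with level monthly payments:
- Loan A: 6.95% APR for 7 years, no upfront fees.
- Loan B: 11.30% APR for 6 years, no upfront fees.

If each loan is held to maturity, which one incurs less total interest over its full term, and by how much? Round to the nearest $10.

Loan A by $8,800

Loan A: at 6.95% the monthly rate is 0.0057917, so the payment is 76,000 × 0.0057917 / (1 − 1.0057917^−84) = $1,145.19.
Total interest on Loan A = 84 × $1,145.19 − $76,000 = $20,195.96.
Loan B: at 11.30% the monthly rate is 0.0094167, so the payment is 76,000 × 0.0094167 / (1 − 1.0094167^−72) = $1,458.29.
Total interest on Loan B = 72 × $1,458.29 − $76,000 = $28,996.88.
Loan A is lower by $8,800.92.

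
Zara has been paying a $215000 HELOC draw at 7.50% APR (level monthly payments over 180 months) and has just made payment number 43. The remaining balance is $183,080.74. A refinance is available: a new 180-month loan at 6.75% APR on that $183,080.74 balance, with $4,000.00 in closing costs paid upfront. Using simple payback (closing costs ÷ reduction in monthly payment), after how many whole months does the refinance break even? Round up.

Current payment = 215,000 × 7.5%/12 / (1 − (1+0.0062500)^−180) = $1,993.08.
Refinanced payment = 183,080.74 × 0.0056250 / (1 − (1+0.0056250)^−180) = $1,620.10.
Monthly savings = $1,993.08 − $1,620.10 = $372.98.
Break-even = $4,000.00 / $372.98 = 10.72 → 11 months.

11 months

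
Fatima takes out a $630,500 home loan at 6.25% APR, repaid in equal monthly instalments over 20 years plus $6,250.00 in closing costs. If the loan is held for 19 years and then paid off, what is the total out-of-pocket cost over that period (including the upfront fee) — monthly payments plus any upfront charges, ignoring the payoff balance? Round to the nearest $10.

At 6.25% the monthly rate is 0.0052083, so the payment is 630,500 × 0.0052083 / (1 − 1.0052083^−240) = $4,608.50.
Total outlay = 228 × $4,608.50 + $6,250.00 = $1,056,988.00.

$1,056,990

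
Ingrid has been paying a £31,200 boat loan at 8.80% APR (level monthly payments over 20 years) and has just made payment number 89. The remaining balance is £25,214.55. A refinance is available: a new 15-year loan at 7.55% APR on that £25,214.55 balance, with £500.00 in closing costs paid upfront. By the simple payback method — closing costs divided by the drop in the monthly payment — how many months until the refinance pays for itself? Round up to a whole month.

12 months

Current payment = 31,200 × 8.8%/12 / (1 − (1+0.0073333)^−240) = £276.71.
Refinanced payment = 25,214.55 × 0.0062917 / (1 − (1+0.0062917)^−180) = £234.46.
Monthly savings = £276.71 − £234.46 = £42.25.
Break-even = £500.00 / £42.25 = 11.83 → 12 months.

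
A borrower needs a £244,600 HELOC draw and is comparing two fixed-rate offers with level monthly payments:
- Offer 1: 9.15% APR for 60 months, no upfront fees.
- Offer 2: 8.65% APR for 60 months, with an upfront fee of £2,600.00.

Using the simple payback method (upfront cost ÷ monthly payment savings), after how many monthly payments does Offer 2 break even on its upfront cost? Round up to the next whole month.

Offer 1: at 9.15% the monthly rate is 0.0076250, so the payment is 244,600 × 0.0076250 / (1 − 1.0076250^−60) = £5,095.32.
Offer 2: monthly rate = 8.65%/12 = 0.0072083; payment = 244,600 × 0.0072083 / (1 − (1+0.0072083)^−60) = £5,036.05.
Monthly savings = £5,095.32 − £5,036.05 = £59.27.
Break-even = £2,600.00 / £59.27 = 43.87 → 44 months.

44 months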